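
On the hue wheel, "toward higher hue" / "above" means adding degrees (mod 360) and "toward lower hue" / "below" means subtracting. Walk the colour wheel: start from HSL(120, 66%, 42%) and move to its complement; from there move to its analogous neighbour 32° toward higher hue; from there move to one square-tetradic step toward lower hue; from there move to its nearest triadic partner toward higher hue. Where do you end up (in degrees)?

2°

120 + 180 = 300°   (complement)
300 + 32 = 332°   (analog 32° ↑)
332 − 90 = 242°   (square ↓)
242 + 120 = 362 → 362 − 360 = 2°   (triadic ↑)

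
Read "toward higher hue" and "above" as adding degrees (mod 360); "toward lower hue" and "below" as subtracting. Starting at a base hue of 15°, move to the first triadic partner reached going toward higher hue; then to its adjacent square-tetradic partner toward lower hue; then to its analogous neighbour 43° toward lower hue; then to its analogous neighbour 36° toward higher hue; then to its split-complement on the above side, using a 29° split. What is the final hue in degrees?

247°

triadic ↑ +120°: 15 + 120 = 135°
square ↓ −90°: 135 − 90 = 45°
analog 43° ↓ −43°: 45 − 43 = 2°
analog 36° ↑ +36°: 2 + 36 = 38°
split-comp 29° ↑ +209°: 38 + 209 = 247°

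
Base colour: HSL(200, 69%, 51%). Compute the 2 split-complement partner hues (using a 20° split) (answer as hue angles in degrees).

0° and 40°

Split-complementary hues sit 20° either side of the complement.
Complement of 200°: 200 + 180 = 380 → 380 − 360 = 20°
20 − 20 = 0°
20 + 20 = 40°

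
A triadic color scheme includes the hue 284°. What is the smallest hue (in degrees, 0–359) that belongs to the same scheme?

A triad places three hues 120° apart.
The full set through 284° is {44°, 164°, 284°}.

44°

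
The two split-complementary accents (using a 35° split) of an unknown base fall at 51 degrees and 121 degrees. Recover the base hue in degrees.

The accents sit 35° either side of the complement, so the complement is their short-arc midpoint on the wheel.
Short-arc midpoint of 51° and 121°: 86°.
Base is 180° from the complement: 86 − 180 = -94 → -94 + 360 = 266°

266°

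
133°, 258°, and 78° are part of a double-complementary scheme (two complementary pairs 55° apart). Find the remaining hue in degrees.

313°

A rectangular tetradic uses two complementary pairs 55° apart: offsets 0°, 55°, 180°, 235°.
Among {78°, 133°, 258°}, 258° and 78° are a 180° pair.
The remaining hue 133° needs its own complement: 133 + 180 = 313°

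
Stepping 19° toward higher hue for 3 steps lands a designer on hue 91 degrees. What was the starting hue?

34°

3 steps of 19° (toward higher hue) give a net shift of +57°.
Start = end − shift: 91 − 57 = 34°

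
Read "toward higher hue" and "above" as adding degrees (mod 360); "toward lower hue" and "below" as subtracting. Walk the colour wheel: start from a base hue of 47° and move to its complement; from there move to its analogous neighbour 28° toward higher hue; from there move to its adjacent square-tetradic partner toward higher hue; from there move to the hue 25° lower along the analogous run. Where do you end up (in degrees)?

+180° (complement): 47 + 180 = 227°
+28° (analog 28° ↑): 227 + 28 = 255°
+90° (square ↑): 255 + 90 = 345°
−25° (analog 25° ↓): 345 − 25 = 320°

320°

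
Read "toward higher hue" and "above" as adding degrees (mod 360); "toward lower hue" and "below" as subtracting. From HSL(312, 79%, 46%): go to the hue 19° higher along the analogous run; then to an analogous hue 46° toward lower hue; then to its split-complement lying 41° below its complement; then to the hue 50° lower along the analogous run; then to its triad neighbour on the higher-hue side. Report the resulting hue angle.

analog 19° ↑ +19°: 312 + 19 = 331°
analog 46° ↓ −46°: 331 − 46 = 285°
split-comp 41° ↓ +139°: 285 + 139 = 424 → 424 − 360 = 64°
analog 50° ↓ −50°: 64 − 50 = 14°
triadic ↑ +120°: 14 + 120 = 134°

134°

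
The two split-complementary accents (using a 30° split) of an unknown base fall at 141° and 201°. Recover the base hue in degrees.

The accents sit 30° either side of the complement, so the complement is their short-arc midpoint on the wheel.
Short-arc midpoint of 141° and 201°: 171°.
Base is 180° from the complement: 171 − 180 = -9 → -9 + 360 = 351°

351°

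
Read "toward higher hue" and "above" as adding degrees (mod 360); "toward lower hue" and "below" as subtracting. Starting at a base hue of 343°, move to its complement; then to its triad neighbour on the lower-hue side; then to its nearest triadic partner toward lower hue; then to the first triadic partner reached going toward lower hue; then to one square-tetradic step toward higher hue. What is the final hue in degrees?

complement +180°: 343 + 180 = 523 → 523 − 360 = 163°
triadic ↓ −120°: 163 − 120 = 43°
triadic ↓ −120°: 43 − 120 = -77 → -77 + 360 = 283°
triadic ↓ −120°: 283 − 120 = 163°
square ↑ +90°: 163 + 90 = 253°

253°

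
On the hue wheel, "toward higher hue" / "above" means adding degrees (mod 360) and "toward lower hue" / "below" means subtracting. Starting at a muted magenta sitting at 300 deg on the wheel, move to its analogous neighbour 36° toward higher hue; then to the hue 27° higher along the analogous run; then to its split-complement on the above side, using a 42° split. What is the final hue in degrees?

225°

300 + 36 = 336°   (analog 36° ↑)
336 + 27 = 363 → 363 − 360 = 3°   (analog 27° ↑)
3 + 222 = 225°   (split-comp 42° ↑)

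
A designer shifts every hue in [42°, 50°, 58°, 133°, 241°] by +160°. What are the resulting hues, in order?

42 + 160 = 202°
50 + 160 = 210°
58 + 160 = 218°
133 + 160 = 293°
241 + 160 = 401 → 401 − 360 = 41°

202°, 210°, 218°, 293°, 41°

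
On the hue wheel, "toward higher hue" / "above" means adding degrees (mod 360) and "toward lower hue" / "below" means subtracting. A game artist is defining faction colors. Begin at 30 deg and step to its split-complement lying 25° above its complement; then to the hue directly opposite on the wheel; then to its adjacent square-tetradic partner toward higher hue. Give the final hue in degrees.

145°

split-comp 25° ↑ +205°: 30 + 205 = 235°
complement +180°: 235 + 180 = 415 → 415 − 360 = 55°
square ↑ +90°: 55 + 90 = 145°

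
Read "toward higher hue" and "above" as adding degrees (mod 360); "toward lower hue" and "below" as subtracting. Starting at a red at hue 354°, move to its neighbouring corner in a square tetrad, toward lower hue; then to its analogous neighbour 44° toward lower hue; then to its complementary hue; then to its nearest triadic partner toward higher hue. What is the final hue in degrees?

−90° (square ↓): 354 − 90 = 264°
−44° (analog 44° ↓): 264 − 44 = 220°
+180° (complement): 220 + 180 = 400 → 400 − 360 = 40°
+120° (triadic ↑): 40 + 120 = 160°

160°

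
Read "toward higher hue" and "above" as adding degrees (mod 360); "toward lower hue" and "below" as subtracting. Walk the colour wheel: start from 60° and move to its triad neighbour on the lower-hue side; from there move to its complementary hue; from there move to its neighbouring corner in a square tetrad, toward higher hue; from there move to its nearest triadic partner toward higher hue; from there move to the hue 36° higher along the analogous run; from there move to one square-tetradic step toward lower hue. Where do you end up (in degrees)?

60 − 120 = -60 → -60 + 360 = 300°   (triadic ↓)
300 + 180 = 480 → 480 − 360 = 120°   (complement)
120 + 90 = 210°   (square ↑)
210 + 120 = 330°   (triadic ↑)
330 + 36 = 366 → 366 − 360 = 6°   (analog 36° ↑)
6 − 90 = -84 → -84 + 360 = 276°   (square ↓)

276°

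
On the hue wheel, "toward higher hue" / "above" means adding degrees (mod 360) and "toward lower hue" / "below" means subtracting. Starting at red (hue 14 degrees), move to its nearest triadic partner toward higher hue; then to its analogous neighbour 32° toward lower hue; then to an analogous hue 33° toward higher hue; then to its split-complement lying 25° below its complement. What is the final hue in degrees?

290°

triadic ↑ +120°: 14 + 120 = 134°
analog 32° ↓ −32°: 134 − 32 = 102°
analog 33° ↑ +33°: 102 + 33 = 135°
split-comp 25° ↓ +155°: 135 + 155 = 290°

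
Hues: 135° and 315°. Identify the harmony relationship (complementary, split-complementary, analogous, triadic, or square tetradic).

complementary

Sort the hues: 135°, 315°.
Successive gaps around the wheel: 180°, 180°.
Two hues 180° apart are complementary.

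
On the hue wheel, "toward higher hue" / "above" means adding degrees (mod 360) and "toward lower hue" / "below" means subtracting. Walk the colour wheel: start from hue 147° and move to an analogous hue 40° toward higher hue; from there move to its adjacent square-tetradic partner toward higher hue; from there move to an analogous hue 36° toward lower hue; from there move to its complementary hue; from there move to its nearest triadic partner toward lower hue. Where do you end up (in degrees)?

301°

147 + 40 = 187°   (analog 40° ↑)
187 + 90 = 277°   (square ↑)
277 − 36 = 241°   (analog 36° ↓)
241 + 180 = 421 → 421 − 360 = 61°   (complement)
61 − 120 = -59 → -59 + 360 = 301°   (triadic ↓)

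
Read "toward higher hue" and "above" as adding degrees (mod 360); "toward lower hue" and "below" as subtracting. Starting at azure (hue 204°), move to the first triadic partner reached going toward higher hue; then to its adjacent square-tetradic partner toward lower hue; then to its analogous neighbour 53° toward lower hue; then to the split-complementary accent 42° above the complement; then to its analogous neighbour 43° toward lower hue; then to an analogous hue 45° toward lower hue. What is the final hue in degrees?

triadic ↑ +120°: 204 + 120 = 324°
square ↓ −90°: 324 − 90 = 234°
analog 53° ↓ −53°: 234 − 53 = 181°
split-comp 42° ↑ +222°: 181 + 222 = 403 → 403 − 360 = 43°
analog 43° ↓ −43°: 43 − 43 = 0°
analog 45° ↓ −45°: 0 − 45 = -45 → -45 + 360 = 315°

315°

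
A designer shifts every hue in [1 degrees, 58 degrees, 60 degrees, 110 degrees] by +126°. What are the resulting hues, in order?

1 + 126 = 127°
58 + 126 = 184°
60 + 126 = 186°
110 + 126 = 236°

127°, 184°, 186°, 236°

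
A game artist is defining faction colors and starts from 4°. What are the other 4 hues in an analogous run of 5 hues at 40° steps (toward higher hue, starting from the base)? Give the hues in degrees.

44°, 84°, 124°, 164°

Analogous hues sit every 40° along the wheel.
4 + 40 = 44°
4 + 80 = 84°
4 + 120 = 124°
4 + 160 = 164°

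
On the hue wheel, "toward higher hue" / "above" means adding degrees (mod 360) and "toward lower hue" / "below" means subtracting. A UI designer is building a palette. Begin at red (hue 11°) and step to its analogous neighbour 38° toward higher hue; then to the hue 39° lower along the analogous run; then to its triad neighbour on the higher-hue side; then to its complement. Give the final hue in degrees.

analog 38° ↑ +38°: 11 + 38 = 49°
analog 39° ↓ −39°: 49 − 39 = 10°
triadic ↑ +120°: 10 + 120 = 130°
complement +180°: 130 + 180 = 310°

310°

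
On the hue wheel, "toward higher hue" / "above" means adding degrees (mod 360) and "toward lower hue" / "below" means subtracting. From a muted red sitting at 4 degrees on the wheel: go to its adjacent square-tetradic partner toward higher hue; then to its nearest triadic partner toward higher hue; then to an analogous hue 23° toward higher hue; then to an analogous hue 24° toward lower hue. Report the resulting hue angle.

square ↑ +90°: 4 + 90 = 94°
triadic ↑ +120°: 94 + 120 = 214°
analog 23° ↑ +23°: 214 + 23 = 237°
analog 24° ↓ −24°: 237 − 24 = 213°

213°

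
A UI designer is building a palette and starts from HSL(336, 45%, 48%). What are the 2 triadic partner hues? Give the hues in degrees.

96° and 216°

A triad places three hues 120° apart.
336 + 120 = 456 → 456 − 360 = 96°
336 + 240 = 576 → 576 − 360 = 216°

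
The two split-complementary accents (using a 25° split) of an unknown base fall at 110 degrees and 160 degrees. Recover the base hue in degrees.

315°

The accents sit 25° either side of the complement, so the complement is their short-arc midpoint on the wheel.
Short-arc midpoint of 110° and 160°: 135°.
Base is 180° from the complement: 135 − 180 = -45 → -45 + 360 = 315°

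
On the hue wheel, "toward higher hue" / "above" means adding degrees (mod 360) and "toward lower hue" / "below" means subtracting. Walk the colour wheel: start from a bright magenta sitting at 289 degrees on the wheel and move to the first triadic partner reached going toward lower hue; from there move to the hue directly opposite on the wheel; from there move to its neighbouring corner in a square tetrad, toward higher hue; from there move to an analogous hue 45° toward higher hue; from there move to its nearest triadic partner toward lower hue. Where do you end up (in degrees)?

−120° (triadic ↓): 289 − 120 = 169°
+180° (complement): 169 + 180 = 349°
+90° (square ↑): 349 + 90 = 439 → 439 − 360 = 79°
+45° (analog 45° ↑): 79 + 45 = 124°
−120° (triadic ↓): 124 − 120 = 4°

4°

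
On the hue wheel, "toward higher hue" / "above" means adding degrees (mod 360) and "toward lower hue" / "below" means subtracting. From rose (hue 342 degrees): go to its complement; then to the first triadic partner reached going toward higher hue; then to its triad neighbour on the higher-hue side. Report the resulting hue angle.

42°

342 + 180 = 522 → 522 − 360 = 162°   (complement)
162 + 120 = 282°   (triadic ↑)
282 + 120 = 402 → 402 − 360 = 42°   (triadic ↑)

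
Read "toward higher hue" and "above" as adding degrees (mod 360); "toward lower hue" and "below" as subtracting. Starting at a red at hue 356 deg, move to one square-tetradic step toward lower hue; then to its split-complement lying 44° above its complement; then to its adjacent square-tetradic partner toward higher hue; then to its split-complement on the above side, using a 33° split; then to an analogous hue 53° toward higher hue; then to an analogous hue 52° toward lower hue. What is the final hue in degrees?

74°

−90° (square ↓): 356 − 90 = 266°
+224° (split-comp 44° ↑): 266 + 224 = 490 → 490 − 360 = 130°
+90° (square ↑): 130 + 90 = 220°
+213° (split-comp 33° ↑): 220 + 213 = 433 → 433 − 360 = 73°
+53° (analog 53° ↑): 73 + 53 = 126°
−52° (analog 52° ↓): 126 − 52 = 74°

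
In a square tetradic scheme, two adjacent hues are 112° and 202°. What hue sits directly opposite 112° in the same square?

292°

A square tetradic scheme places four hues 90° apart; opposite corners are 180° apart.
112 + 180 = 292°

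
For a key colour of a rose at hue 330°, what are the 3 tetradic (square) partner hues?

A square tetradic scheme places four hues every 90°.
330 + 90 = 420 → 420 − 360 = 60°
330 + 180 = 510 → 510 − 360 = 150°
330 + 270 = 600 → 600 − 360 = 240°

60°, 150°, 240°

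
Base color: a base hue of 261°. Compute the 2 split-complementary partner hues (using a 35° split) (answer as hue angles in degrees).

46° and 116°

Split-complementary hues sit 35° either side of the complement.
Complement of 261°: 261 + 180 = 441 → 441 − 360 = 81°
81 − 35 = 46°
81 + 35 = 116°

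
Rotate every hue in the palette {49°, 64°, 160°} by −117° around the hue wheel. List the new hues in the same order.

292°, 307°, 43°

49 − 117 = -68 → -68 + 360 = 292°
64 − 117 = -53 → -53 + 360 = 307°
160 − 117 = 43°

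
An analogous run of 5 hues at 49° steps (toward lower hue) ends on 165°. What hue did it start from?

1°

4 steps of 49° (toward lower hue) give a net shift of −196°.
Start = end − shift: 165 + 196 = 361 → 361 − 360 = 1°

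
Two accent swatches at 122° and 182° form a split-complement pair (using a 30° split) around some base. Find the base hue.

332°

The accents sit 30° either side of the complement, so the complement is their short-arc midpoint on the wheel.
Short-arc midpoint of 122° and 182°: 152°.
Base is 180° from the complement: 152 − 180 = -28 → -28 + 360 = 332°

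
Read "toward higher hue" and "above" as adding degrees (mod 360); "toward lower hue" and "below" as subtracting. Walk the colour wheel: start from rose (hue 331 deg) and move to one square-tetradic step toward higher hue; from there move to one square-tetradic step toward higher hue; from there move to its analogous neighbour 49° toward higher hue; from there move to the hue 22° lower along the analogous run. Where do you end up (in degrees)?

178°

331 + 90 = 421 → 421 − 360 = 61°   (square ↑)
61 + 90 = 151°   (square ↑)
151 + 49 = 200°   (analog 49° ↑)
200 − 22 = 178°   (analog 22° ↓)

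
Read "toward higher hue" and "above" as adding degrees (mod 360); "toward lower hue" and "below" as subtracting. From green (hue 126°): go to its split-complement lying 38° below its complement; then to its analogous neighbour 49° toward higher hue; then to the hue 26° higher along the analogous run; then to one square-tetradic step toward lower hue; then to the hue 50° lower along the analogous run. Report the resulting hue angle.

203°

split-comp 38° ↓ +142°: 126 + 142 = 268°
analog 49° ↑ +49°: 268 + 49 = 317°
analog 26° ↑ +26°: 317 + 26 = 343°
square ↓ −90°: 343 − 90 = 253°
analog 50° ↓ −50°: 253 − 50 = 203°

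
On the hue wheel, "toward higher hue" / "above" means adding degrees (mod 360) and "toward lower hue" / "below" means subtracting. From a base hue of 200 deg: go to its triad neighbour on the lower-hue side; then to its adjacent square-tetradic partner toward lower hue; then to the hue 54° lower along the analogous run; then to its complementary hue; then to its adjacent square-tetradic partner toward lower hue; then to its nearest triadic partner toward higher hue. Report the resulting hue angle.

triadic ↓ −120°: 200 − 120 = 80°
square ↓ −90°: 80 − 90 = -10 → -10 + 360 = 350°
analog 54° ↓ −54°: 350 − 54 = 296°
complement +180°: 296 + 180 = 476 → 476 − 360 = 116°
square ↓ −90°: 116 − 90 = 26°
triadic ↑ +120°: 26 + 120 = 146°

146°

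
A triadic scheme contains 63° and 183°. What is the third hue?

303°

A triad spaces three hues 120° apart.
The full set is {63°, 183°, 303°}.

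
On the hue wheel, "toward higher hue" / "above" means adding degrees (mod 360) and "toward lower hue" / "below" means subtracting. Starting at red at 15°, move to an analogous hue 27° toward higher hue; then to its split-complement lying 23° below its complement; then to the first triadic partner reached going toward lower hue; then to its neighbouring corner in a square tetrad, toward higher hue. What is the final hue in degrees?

analog 27° ↑ +27°: 15 + 27 = 42°
split-comp 23° ↓ +157°: 42 + 157 = 199°
triadic ↓ −120°: 199 − 120 = 79°
square ↑ +90°: 79 + 90 = 169°

169°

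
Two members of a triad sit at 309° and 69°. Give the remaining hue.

189°

A triad spaces three hues 120° apart.
The full set is {69°, 189°, 309°}.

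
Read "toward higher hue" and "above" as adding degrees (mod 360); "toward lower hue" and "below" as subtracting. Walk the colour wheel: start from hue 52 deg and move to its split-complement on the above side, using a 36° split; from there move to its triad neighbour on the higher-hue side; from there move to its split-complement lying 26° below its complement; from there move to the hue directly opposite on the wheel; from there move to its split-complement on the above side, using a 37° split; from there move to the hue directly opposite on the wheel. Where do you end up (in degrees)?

39°

+216° (split-comp 36° ↑): 52 + 216 = 268°
+120° (triadic ↑): 268 + 120 = 388 → 388 − 360 = 28°
+154° (split-comp 26° ↓): 28 + 154 = 182°
+180° (complement): 182 + 180 = 362 → 362 − 360 = 2°
+217° (split-comp 37° ↑): 2 + 217 = 219°
+180° (complement): 219 + 180 = 399 → 399 − 360 = 39°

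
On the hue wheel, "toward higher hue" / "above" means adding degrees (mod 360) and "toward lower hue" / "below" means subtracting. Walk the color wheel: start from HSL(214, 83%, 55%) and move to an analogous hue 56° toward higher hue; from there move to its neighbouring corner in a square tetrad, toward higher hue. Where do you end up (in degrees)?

analog 56° ↑ +56°: 214 + 56 = 270°
square ↑ +90°: 270 + 90 = 360 → 360 − 360 = 0°

0°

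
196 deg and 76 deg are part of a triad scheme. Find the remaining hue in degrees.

316°

A triad places three hues 120° apart.
The full set through 76° is {76°, 196°, 316°}.
Given {76°, 196°}, the missing hue is 316°.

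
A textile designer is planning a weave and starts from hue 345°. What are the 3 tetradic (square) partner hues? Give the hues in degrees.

345 + 90 = 435 → 435 − 360 = 75°
345 + 180 = 525 → 525 − 360 = 165°
345 + 270 = 615 → 615 − 360 = 255°

75°, 165°, and 255°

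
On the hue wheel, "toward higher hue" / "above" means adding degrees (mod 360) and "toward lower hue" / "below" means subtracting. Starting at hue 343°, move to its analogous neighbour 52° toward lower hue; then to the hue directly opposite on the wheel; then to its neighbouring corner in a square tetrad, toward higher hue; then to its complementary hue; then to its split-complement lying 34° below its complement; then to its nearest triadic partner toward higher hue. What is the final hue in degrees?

−52° (analog 52° ↓): 343 − 52 = 291°
+180° (complement): 291 + 180 = 471 → 471 − 360 = 111°
+90° (square ↑): 111 + 90 = 201°
+180° (complement): 201 + 180 = 381 → 381 − 360 = 21°
+146° (split-comp 34° ↓): 21 + 146 = 167°
+120° (triadic ↑): 167 + 120 = 287°

287°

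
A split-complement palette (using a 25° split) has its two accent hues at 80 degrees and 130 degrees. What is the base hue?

The accents sit 25° either side of the complement, so the complement is their short-arc midpoint on the wheel.
Short-arc midpoint of 80° and 130°: 105°.
Base is 180° from the complement: 105 − 180 = -75 → -75 + 360 = 285°

285°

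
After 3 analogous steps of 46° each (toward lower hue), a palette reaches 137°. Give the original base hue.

275°

3 steps of 46° (toward lower hue) give a net shift of −138°.
Start = end − shift: 137 + 138 = 275°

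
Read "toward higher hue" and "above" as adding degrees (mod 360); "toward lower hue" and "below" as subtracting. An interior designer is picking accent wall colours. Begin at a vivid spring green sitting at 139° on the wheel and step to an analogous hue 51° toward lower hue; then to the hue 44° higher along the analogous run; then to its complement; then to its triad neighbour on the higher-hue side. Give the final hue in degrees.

−51° (analog 51° ↓): 139 − 51 = 88°
+44° (analog 44° ↑): 88 + 44 = 132°
+180° (complement): 132 + 180 = 312°
+120° (triadic ↑): 312 + 120 = 432 → 432 − 360 = 72°

72°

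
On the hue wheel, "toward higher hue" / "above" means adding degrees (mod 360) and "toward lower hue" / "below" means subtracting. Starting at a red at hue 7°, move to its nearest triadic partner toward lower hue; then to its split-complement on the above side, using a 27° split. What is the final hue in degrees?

94°

triadic ↓ −120°: 7 − 120 = -113 → -113 + 360 = 247°
split-comp 27° ↑ +207°: 247 + 207 = 454 → 454 − 360 = 94°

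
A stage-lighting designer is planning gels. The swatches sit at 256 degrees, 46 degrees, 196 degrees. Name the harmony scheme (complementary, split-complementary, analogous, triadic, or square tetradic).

split-complementary

Sort the hues: 46°, 196°, 256°.
Successive gaps around the wheel: 150°, 60°, 150°.
Two 150° gaps and one 60° gap — a base hue opposite a pair of accents 30° either side of its complement — is the split-complementary pattern.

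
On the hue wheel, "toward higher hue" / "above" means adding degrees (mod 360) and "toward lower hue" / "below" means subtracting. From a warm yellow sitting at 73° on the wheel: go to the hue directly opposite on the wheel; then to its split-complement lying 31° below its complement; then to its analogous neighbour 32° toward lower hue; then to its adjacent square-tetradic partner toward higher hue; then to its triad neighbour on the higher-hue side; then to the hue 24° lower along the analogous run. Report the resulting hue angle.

73 + 180 = 253°   (complement)
253 + 149 = 402 → 402 − 360 = 42°   (split-comp 31° ↓)
42 − 32 = 10°   (analog 32° ↓)
10 + 90 = 100°   (square ↑)
100 + 120 = 220°   (triadic ↑)
220 − 24 = 196°   (analog 24° ↓)

196°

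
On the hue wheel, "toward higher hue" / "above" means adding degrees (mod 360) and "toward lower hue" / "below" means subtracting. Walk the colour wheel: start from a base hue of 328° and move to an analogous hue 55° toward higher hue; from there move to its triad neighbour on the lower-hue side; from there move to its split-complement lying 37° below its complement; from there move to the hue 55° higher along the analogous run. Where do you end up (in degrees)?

328 + 55 = 383 → 383 − 360 = 23°   (analog 55° ↑)
23 − 120 = -97 → -97 + 360 = 263°   (triadic ↓)
263 + 143 = 406 → 406 − 360 = 46°   (split-comp 37° ↓)
46 + 55 = 101°   (analog 55° ↑)

101°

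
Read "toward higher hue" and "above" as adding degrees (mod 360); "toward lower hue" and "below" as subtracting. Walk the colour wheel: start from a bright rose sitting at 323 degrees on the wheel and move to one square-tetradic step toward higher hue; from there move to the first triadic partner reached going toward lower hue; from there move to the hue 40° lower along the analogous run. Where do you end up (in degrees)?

253°

square ↑ +90°: 323 + 90 = 413 → 413 − 360 = 53°
triadic ↓ −120°: 53 − 120 = -67 → -67 + 360 = 293°
analog 40° ↓ −40°: 293 − 40 = 253°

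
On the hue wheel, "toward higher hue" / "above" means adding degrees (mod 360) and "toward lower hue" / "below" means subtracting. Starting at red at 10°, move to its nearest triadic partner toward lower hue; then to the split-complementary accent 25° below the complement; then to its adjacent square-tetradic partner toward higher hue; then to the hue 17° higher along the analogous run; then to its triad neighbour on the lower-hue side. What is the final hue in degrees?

−120° (triadic ↓): 10 − 120 = -110 → -110 + 360 = 250°
+155° (split-comp 25° ↓): 250 + 155 = 405 → 405 − 360 = 45°
+90° (square ↑): 45 + 90 = 135°
+17° (analog 17° ↑): 135 + 17 = 152°
−120° (triadic ↓): 152 − 120 = 32°

32°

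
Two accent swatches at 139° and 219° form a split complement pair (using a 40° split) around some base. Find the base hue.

The accents sit 40° either side of the complement, so the complement is their short-arc midpoint on the wheel.
Short-arc midpoint of 139° and 219°: 179°.
Base is 180° from the complement: 179 − 180 = -1 → -1 + 360 = 359°

359°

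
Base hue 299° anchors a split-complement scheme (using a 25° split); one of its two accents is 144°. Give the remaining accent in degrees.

94°

Split-complementary hues sit 25° either side of the complement.
Complement of the base 299°: 299 + 180 = 479 → 479 − 360 = 119°
The given accent 144° is 25° one side of 119°; the other accent sits 25° the other side: 119 − 25 = 94°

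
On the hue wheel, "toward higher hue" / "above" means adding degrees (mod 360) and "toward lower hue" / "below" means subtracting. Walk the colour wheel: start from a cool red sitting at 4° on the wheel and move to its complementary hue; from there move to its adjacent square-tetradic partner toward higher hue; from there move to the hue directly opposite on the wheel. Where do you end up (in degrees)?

94°

+180° (complement): 4 + 180 = 184°
+90° (square ↑): 184 + 90 = 274°
+180° (complement): 274 + 180 = 454 → 454 − 360 = 94°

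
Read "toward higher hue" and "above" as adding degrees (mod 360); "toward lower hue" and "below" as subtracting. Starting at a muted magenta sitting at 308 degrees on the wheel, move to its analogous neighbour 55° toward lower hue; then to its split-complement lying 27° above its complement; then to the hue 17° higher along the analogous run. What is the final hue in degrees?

117°

analog 55° ↓ −55°: 308 − 55 = 253°
split-comp 27° ↑ +207°: 253 + 207 = 460 → 460 − 360 = 100°
analog 17° ↑ +17°: 100 + 17 = 117°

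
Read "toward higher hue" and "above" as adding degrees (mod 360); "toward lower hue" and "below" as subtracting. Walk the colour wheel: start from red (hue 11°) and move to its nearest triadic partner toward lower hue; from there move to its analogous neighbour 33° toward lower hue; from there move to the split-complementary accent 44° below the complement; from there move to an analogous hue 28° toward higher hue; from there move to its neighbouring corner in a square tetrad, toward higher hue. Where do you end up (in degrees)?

11 − 120 = -109 → -109 + 360 = 251°   (triadic ↓)
251 − 33 = 218°   (analog 33° ↓)
218 + 136 = 354°   (split-comp 44° ↓)
354 + 28 = 382 → 382 − 360 = 22°   (analog 28° ↑)
22 + 90 = 112°   (square ↑)

112°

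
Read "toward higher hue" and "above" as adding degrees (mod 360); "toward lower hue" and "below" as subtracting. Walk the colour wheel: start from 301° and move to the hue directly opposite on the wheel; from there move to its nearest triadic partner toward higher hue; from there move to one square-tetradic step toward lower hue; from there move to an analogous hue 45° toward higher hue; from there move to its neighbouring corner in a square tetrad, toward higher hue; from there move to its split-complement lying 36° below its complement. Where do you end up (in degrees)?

301 + 180 = 481 → 481 − 360 = 121°   (complement)
121 + 120 = 241°   (triadic ↑)
241 − 90 = 151°   (square ↓)
151 + 45 = 196°   (analog 45° ↑)
196 + 90 = 286°   (square ↑)
286 + 144 = 430 → 430 − 360 = 70°   (split-comp 36° ↓)

70°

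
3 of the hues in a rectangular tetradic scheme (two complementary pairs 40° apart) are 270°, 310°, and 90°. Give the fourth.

130°

A rectangular tetradic uses two complementary pairs 40° apart: offsets 0°, 40°, 180°, 220°.
Among {90°, 270°, 310°}, 90° and 270° are a 180° pair.
The remaining hue 310° needs its own complement: 310 + 180 = 490 → 490 − 360 = 130°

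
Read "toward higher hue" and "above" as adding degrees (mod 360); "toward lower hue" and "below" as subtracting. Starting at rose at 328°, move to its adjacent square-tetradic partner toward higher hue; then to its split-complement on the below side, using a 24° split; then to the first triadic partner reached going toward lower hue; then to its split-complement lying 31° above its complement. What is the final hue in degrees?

328 + 90 = 418 → 418 − 360 = 58°   (square ↑)
58 + 156 = 214°   (split-comp 24° ↓)
214 − 120 = 94°   (triadic ↓)
94 + 211 = 305°   (split-comp 31° ↑)

305°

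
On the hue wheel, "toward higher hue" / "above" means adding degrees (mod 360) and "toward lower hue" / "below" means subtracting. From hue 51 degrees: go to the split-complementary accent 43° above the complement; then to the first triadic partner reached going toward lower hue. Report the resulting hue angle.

split-comp 43° ↑ +223°: 51 + 223 = 274°
triadic ↓ −120°: 274 − 120 = 154°

154°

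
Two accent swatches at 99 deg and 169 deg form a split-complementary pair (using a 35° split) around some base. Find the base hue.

The accents sit 35° either side of the complement, so the complement is their short-arc midpoint on the wheel.
Short-arc midpoint of 99° and 169°: 134°.
Base is 180° from the complement: 134 − 180 = -46 → -46 + 360 = 314°

314°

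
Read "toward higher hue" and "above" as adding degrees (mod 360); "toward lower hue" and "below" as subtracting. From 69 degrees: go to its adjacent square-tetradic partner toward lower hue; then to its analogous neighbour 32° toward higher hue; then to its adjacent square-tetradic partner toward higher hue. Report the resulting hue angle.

69 − 90 = -21 → -21 + 360 = 339°   (square ↓)
339 + 32 = 371 → 371 − 360 = 11°   (analog 32° ↑)
11 + 90 = 101°   (square ↑)

101°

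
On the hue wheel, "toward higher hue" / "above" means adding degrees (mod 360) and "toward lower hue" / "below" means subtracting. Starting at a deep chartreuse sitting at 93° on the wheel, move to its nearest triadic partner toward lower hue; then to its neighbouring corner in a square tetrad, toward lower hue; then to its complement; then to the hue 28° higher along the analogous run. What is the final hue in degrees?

triadic ↓ −120°: 93 − 120 = -27 → -27 + 360 = 333°
square ↓ −90°: 333 − 90 = 243°
complement +180°: 243 + 180 = 423 → 423 − 360 = 63°
analog 28° ↑ +28°: 63 + 28 = 91°

91°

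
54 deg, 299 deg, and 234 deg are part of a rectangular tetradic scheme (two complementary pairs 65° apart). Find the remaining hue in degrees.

119°

A rectangular tetradic uses two complementary pairs 65° apart: offsets 0°, 65°, 180°, 245°.
Among {54°, 234°, 299°}, 54° and 234° are a 180° pair.
The remaining hue 299° needs its own complement: 299 + 180 = 479 → 479 − 360 = 119°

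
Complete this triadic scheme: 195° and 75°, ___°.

315°

A triad places three hues 120° apart.
The full set through 75° is {75°, 195°, 315°}.
Given {75°, 195°}, the missing hue is 315°.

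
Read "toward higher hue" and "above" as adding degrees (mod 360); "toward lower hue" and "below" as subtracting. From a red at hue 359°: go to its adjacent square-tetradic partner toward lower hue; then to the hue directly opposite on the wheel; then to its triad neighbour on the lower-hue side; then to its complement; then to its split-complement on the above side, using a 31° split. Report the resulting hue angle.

square ↓ −90°: 359 − 90 = 269°
complement +180°: 269 + 180 = 449 → 449 − 360 = 89°
triadic ↓ −120°: 89 − 120 = -31 → -31 + 360 = 329°
complement +180°: 329 + 180 = 509 → 509 − 360 = 149°
split-comp 31° ↑ +211°: 149 + 211 = 360 → 360 − 360 = 0°

0°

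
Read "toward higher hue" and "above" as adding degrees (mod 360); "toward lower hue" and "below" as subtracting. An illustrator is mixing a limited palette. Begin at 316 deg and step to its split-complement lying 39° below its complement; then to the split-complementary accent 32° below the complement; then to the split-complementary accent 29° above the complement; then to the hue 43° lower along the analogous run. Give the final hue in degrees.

316 + 141 = 457 → 457 − 360 = 97°   (split-comp 39° ↓)
97 + 148 = 245°   (split-comp 32° ↓)
245 + 209 = 454 → 454 − 360 = 94°   (split-comp 29° ↑)
94 − 43 = 51°   (analog 43° ↓)

51°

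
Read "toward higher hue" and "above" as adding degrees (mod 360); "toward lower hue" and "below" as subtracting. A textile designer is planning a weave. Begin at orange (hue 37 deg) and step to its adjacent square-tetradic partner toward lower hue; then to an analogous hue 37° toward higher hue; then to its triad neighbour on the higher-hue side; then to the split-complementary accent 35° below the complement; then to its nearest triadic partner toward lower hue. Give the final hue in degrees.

−90° (square ↓): 37 − 90 = -53 → -53 + 360 = 307°
+37° (analog 37° ↑): 307 + 37 = 344°
+120° (triadic ↑): 344 + 120 = 464 → 464 − 360 = 104°
+145° (split-comp 35° ↓): 104 + 145 = 249°
−120° (triadic ↓): 249 − 120 = 129°

129°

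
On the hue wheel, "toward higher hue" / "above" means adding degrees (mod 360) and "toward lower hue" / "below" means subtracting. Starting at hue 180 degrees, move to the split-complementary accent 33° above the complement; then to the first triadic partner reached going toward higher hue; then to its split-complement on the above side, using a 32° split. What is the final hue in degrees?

180 + 213 = 393 → 393 − 360 = 33°   (split-comp 33° ↑)
33 + 120 = 153°   (triadic ↑)
153 + 212 = 365 → 365 − 360 = 5°   (split-comp 32° ↑)

5°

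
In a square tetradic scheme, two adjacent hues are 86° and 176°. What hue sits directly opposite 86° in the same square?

A square tetradic scheme places four hues 90° apart; opposite corners are 180° apart.
86 + 180 = 266°

266°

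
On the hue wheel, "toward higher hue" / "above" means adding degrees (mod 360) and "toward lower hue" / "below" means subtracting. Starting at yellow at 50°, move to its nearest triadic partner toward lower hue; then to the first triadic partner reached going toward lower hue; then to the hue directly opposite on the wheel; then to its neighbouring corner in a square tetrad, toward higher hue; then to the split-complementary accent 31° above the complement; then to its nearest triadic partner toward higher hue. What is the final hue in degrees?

triadic ↓ −120°: 50 − 120 = -70 → -70 + 360 = 290°
triadic ↓ −120°: 290 − 120 = 170°
complement +180°: 170 + 180 = 350°
square ↑ +90°: 350 + 90 = 440 → 440 − 360 = 80°
split-comp 31° ↑ +211°: 80 + 211 = 291°
triadic ↑ +120°: 291 + 120 = 411 → 411 − 360 = 51°

51°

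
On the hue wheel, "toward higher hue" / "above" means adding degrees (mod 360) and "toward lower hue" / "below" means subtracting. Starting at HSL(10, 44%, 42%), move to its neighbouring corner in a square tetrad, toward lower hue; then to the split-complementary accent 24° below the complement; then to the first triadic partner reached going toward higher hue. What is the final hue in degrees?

196°

square ↓ −90°: 10 − 90 = -80 → -80 + 360 = 280°
split-comp 24° ↓ +156°: 280 + 156 = 436 → 436 − 360 = 76°
triadic ↑ +120°: 76 + 120 = 196°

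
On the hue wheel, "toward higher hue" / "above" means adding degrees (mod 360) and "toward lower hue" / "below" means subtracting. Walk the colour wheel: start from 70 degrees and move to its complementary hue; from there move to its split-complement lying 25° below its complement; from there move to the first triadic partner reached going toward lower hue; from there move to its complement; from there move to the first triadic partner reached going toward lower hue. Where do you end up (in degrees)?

345°

complement +180°: 70 + 180 = 250°
split-comp 25° ↓ +155°: 250 + 155 = 405 → 405 − 360 = 45°
triadic ↓ −120°: 45 − 120 = -75 → -75 + 360 = 285°
complement +180°: 285 + 180 = 465 → 465 − 360 = 105°
triadic ↓ −120°: 105 − 120 = -15 → -15 + 360 = 345°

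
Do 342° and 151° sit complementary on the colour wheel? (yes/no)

Angular distance: |342 − 151| = 191; shorter arc = 360 − 191 = 169°.
Complementary requires 180°.

no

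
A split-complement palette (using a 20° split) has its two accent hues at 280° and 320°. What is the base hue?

120°

The accents sit 20° either side of the complement, so the complement is their short-arc midpoint on the wheel.
Short-arc midpoint of 280° and 320°: 300°.
Base is 180° from the complement: 300 − 180 = 120°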